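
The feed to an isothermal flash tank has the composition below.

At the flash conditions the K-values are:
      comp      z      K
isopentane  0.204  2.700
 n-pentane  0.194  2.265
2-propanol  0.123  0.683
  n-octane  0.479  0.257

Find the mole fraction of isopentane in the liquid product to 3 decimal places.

Let β = V/F and solve Σ zᵢ(Kᵢ−1)/(1+β(Kᵢ−1)) = 0.
g(0) = ΣzᵢKᵢ − 1 = 0.197 and g(1) = 1 − Σzᵢ/Kᵢ = -1.205, so a root lies in (0, 1).
Newton iteration, β⁰ = 0.46:
  β = 0.460: g = -0.2366, g' = -0.937 → β = 0.207
  β = 0.207: g = -0.0117, g' = -0.901 → β = 0.194
  β = 0.194: g = 0.0000, g' = -0.908 → β = 0.195
Converged at β = 0.195.
Compositions from xᵢ = zᵢ/(1+β(Kᵢ−1)), yᵢ = Kᵢxᵢ:
  isopentane: x = 0.153, y = 0.414
  n-pentane: x = 0.156, y = 0.353
  2-propanol: x = 0.131, y = 0.090
  n-octane: x = 0.560, y = 0.144

x_isopentane = 0.153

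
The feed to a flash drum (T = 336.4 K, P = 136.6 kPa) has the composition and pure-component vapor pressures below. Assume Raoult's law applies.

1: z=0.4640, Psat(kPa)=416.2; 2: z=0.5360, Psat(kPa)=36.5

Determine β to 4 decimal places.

Raoult's law: Kᵢ = Pᵢˢᵃᵗ/P = Pᵢˢᵃᵗ/136.6.
  K_1 = 416.2/136.6 = 3.046852, K_2 = 36.5/136.6 = 0.267204
Let β = V/F and solve Σ zᵢ(Kᵢ−1)/(1+β(Kᵢ−1)) = 0.
Check two-phase: ΣzᵢKᵢ = 1.5570 > 1 and Σzᵢ/Kᵢ = 2.1582 > 1, so g(0) = 0.5570 > 0 and g(1) = -1.1582 < 0.
Binary case is linear: z₁(K₁−1)(1+β(K₂−1)) + z₂(K₂−1)(1+β(K₁−1)) = 0
⇒ β = [z₁(K₁−1)+z₂(K₂−1)] / [−(K₁−1)(K₂−1)] = 0.55696/1.49993 = 0.3713

β = 0.3713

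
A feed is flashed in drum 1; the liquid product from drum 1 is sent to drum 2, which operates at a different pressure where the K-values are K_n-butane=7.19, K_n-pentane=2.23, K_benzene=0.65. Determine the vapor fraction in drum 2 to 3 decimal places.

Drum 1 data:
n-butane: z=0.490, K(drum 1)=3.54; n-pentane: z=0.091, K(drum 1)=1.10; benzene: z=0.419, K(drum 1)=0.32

V/F (drum 2) = 0.581

Drum 1:
Material balance + equilibrium reduce to Σ zᵢ(Kᵢ−1)/(1+ψ₁(Kᵢ−1)) = 0.
g(0) = ΣzᵢKᵢ − 1 = 0.969 and g(1) = 1 − Σzᵢ/Kᵢ = -0.531, so a root lies in (0, 1).
Iterate (Newton) starting at ψ₁ = 0.5:
  ψ₁ = 0.500: g = 0.1253, g' = -1.059 → ψ₁ = 0.618
  ψ₁ = 0.618: g = 0.0012, g' = -1.056 → ψ₁ = 0.619
Converged at ψ₁ = 0.619.
Drum-1 compositions:
  n-butane: x = 0.190, y = 0.674
  n-pentane: x = 0.086, y = 0.094
  benzene: x = 0.724, y = 0.232
Drum-2 feed = drum-1 liquid: z₂ = (0.1904, 0.0857, 0.7239).
Drum 2:
Rachford–Rice: g(ψ₂) = Σ zᵢ(Kᵢ−1)/(1+ψ₂(Kᵢ−1)) = 0.
g(0) = ΣzᵢKᵢ − 1 = 1.031 and g(1) = 1 − Σzᵢ/Kᵢ = -0.179, so a root lies in (0, 1).
Newton iteration, ψ₂⁰ = 0.68:
  ψ₂ = 0.680: g = -0.0488, g' = -0.460 → ψ₂ = 0.574
  ψ₂ = 0.574: g = 0.0037, g' = -0.535 → ψ₂ = 0.581
Converged at ψ₂ = 0.581.
  n-butane: x = 0.041, y = 0.298
  n-pentane: x = 0.050, y = 0.111
  benzene: x = 0.909, y = 0.591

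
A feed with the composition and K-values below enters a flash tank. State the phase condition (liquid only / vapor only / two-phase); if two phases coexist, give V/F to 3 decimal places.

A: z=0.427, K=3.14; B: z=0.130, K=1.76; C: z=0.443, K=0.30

ΣzᵢKᵢ = 1.702; Σzᵢ/Kᵢ = 1.687.
Both exceed 1, so a two-phase solution exists.
Let ψ = V/F and solve Σ zᵢ(Kᵢ−1)/(1+ψ(Kᵢ−1)) = 0.
Iterate (Newton) starting at ψ = 0.5:
  ψ = 0.500: g = 0.0360, g' = -1.010 → ψ = 0.536
  ψ = 0.536: g = -0.0001, g' = -1.018 → ψ = 0.535
Converged at ψ = 0.535.

two-phase, V/F = 0.535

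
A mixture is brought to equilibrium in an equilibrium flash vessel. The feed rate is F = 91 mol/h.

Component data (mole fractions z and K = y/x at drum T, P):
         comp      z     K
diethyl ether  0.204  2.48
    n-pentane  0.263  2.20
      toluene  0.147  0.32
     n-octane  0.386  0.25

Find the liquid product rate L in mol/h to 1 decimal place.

L = 69.6 mol/h

Material balance + equilibrium reduce to Σ zᵢ(Kᵢ−1)/(1+V/F(Kᵢ−1)) = 0.
Feasibility: ΣzᵢKᵢ = 1.228, Σzᵢ/Kᵢ = 2.205 — both > 1, two phases present.
Newton iteration, V/F⁰ = 0.5:
  V/F = 0.500: g = -0.2439, g' = -1.007 → V/F = 0.258
  V/F = 0.258: g = -0.0206, g' = -0.889 → V/F = 0.235
Converged at V/F = 0.235.
Then V = V/F·F = 0.2347·91 = 21.4 mol/h and L = F − V = 69.6 mol/h.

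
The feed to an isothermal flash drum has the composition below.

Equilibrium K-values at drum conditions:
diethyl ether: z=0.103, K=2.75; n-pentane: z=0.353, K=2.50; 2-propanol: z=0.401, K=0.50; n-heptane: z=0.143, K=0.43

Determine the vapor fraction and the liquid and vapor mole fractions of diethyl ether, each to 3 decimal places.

Let ψ = V/F and solve Σ zᵢ(Kᵢ−1)/(1+ψ(Kᵢ−1)) = 0.
g(0) = ΣzᵢKᵢ − 1 = 0.428 and g(1) = 1 − Σzᵢ/Kᵢ = -0.313, so a root lies in (0, 1).
Newton–Raphson from ψ = 0.5:
  ψ = 0.500: g = 0.0174, g' = -0.618 → ψ = 0.528
Converged at ψ = 0.528.
Compositions from xᵢ = zᵢ/(1+ψ(Kᵢ−1)), yᵢ = Kᵢxᵢ:
  diethyl ether: x = 0.054, y = 0.147
  n-pentane: x = 0.197, y = 0.492
  2-propanol: x = 0.545, y = 0.272
  n-heptane: x = 0.205, y = 0.088

ψ = 0.528, x_diethyl ether = 0.054, y_diethyl ether = 0.147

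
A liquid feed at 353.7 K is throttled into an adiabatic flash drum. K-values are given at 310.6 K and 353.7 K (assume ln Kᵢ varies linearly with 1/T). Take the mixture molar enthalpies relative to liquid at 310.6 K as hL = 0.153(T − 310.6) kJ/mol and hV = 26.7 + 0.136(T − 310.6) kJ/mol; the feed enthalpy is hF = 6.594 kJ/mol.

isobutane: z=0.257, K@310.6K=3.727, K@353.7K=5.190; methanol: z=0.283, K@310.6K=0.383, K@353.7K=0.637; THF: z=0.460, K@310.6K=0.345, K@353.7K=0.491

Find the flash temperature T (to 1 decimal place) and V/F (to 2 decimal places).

T = 321.1 K, V/F = 0.19

Adiabatic flash: solve Rachford–Rice at each trial T, then check hF = ψ·hV(T) + (1−ψ)·hL(T).
  T = 310.6 K: K = (3.727, 0.383, 0.345), RR gives ψ = 0.129, H_out = 3.437 kJ/mol
  T = 353.7 K: K = (5.190, 0.637, 0.491), RR gives ψ = 0.387, H_out = 16.634 kJ/mol
  T = 332.1 K: K = (4.444, 0.502, 0.416), RR gives ψ = 0.250, H_out = 9.875 kJ/mol
  T = 321.4 K: K = (4.083, 0.441, 0.380), RR gives ψ = 0.190, H_out = 6.679 kJ/mol
  T = 316.0 K: K = (3.904, 0.411, 0.363), RR gives ψ = 0.159, H_out = 5.066 kJ/mol
  T = 318.7 K: K = (3.994, 0.426, 0.371), RR gives ψ = 0.174, H_out = 5.874 kJ/mol
  T = 320.0 K: K = (4.037, 0.433, 0.376), RR gives ψ = 0.182, H_out = 6.262 kJ/mol
Linear interpolation between T = 320.0 (H_out = 6.262) and T = 321.4 (H_out = 6.679) on hF = 6.594 gives T ≈ 321.1 K, at which ψ = 0.19.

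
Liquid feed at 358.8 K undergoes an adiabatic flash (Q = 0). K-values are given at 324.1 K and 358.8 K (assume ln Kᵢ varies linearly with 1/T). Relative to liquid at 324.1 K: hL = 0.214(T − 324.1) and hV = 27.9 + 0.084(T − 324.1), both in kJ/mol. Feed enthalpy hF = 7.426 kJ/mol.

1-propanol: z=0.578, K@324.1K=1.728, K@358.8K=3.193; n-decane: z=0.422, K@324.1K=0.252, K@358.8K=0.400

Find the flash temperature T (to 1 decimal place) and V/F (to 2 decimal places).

T = 326.2 K, V/F = 0.25

Adiabatic flash: solve Rachford–Rice at each trial T, then check hF = ψ·hV(T) + (1−ψ)·hL(T).
  T = 324.1 K: K = (1.728, 0.252), RR gives ψ = 0.193, H_out = 5.386 kJ/mol
  T = 358.8 K: K = (3.193, 0.400), RR gives ψ = 0.771, H_out = 25.456 kJ/mol
  T = 341.5 K: K = (2.388, 0.321), RR gives ψ = 0.548, H_out = 17.768 kJ/mol
  T = 332.8 K: K = (2.040, 0.286), RR gives ψ = 0.403, H_out = 12.655 kJ/mol
  T = 328.5 K: K = (1.881, 0.269), RR gives ψ = 0.312, H_out = 9.455 kJ/mol
  T = 326.3 K: K = (1.804, 0.260), RR gives ψ = 0.256, H_out = 7.545 kJ/mol
Linear interpolation between T = 324.1 (H_out = 5.386) and T = 326.3 (H_out = 7.545) on hF = 7.426 gives T ≈ 326.2 K, at which ψ = 0.25.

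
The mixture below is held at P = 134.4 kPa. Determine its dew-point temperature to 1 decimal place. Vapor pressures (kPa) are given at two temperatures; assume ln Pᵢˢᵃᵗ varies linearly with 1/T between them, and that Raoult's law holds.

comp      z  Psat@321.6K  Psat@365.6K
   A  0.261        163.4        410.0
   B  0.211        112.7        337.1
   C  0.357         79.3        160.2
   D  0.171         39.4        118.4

T = 344.2 K

Dew-point temperature: Σzᵢ·P/Pᵢˢᵃᵗ(T) = 1. Interpolate ln Pᵢˢᵃᵗ = aᵢ + bᵢ/T.
  T = 321.6 K: ΣzᵢP/Pᵢˢᵃᵗ = 1.6547
  T = 365.6 K: ΣzᵢP/Pᵢˢᵃᵗ = 0.6633
  T = 343.6 K: ΣzᵢP/Pᵢˢᵃᵗ = 1.0131
  T = 354.6 K: ΣzᵢP/Pᵢˢᵃᵗ = 0.8136
  T = 349.1 K: ΣzᵢP/Pᵢˢᵃᵗ = 0.9061
  T = 346.4 K: ΣzᵢP/Pᵢˢᵃᵗ = 0.9567
  T = 345.0 K: ΣzᵢP/Pᵢˢᵃᵗ = 0.9844
Interpolating between 343.6 K and 345.0 K gives T ≈ 344.2 K.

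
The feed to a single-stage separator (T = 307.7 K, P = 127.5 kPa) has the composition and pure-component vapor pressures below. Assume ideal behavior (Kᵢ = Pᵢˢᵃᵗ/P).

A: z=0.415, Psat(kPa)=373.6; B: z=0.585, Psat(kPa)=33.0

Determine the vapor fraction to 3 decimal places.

ψ = 0.257

Raoult's law: Kᵢ = Pᵢˢᵃᵗ/P = Pᵢˢᵃᵗ/127.5.
  K_A = 373.6/127.5 = 2.93020, K_B = 33.0/127.5 = 0.25882
Binary case is linear: z₁(K₁−1)(1+ψ(K₂−1)) + z₂(K₂−1)(1+ψ(K₁−1)) = 0
⇒ ψ = [z₁(K₁−1)+z₂(K₂−1)] / [−(K₁−1)(K₂−1)] = 0.3674/1.4306 = 0.257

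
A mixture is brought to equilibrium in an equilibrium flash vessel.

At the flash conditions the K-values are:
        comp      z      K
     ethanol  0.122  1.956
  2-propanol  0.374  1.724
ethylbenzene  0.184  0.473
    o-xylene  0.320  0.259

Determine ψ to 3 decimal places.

Rachford–Rice: g(ψ) = Σ zᵢ(Kᵢ−1)/(1+ψ(Kᵢ−1)) = 0.
g(0) = ΣzᵢKᵢ − 1 = 0.053 and g(1) = 1 − Σzᵢ/Kᵢ = -0.904, so a root lies in (0, 1).
Iterate (Newton) starting at ψ = 0.5:
  ψ = 0.500: g = -0.2306, g' = -0.694 → ψ = 0.168
  ψ = 0.168: g = -0.0352, g' = -0.529 → ψ = 0.101
Converged at ψ = 0.101.

ψ = 0.101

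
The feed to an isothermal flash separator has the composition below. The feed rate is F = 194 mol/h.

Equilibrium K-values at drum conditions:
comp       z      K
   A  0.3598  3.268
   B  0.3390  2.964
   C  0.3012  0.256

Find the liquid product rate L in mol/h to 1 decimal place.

L = 39.4 mol/h

Rachford–Rice: g(ψ) = Σ zᵢ(Kᵢ−1)/(1+ψ(Kᵢ−1)) = 0.
g(0) = ΣzᵢKᵢ − 1 = 1.2577 and g(1) = 1 − Σzᵢ/Kᵢ = -0.4010, so a root lies in (0, 1).
Newton iteration, ψ⁰ = 0.5:
  ψ = 0.5000: g = 0.36148, g' = -1.1620 → ψ = 0.8111
  ψ = 0.8111: g = -0.02094, g' = -1.4842 → ψ = 0.7970
  ψ = 0.7970: g = -0.00032, g' = -1.4397 → ψ = 0.7967
Converged at ψ = 0.7967.
Then V = ψ·F = 0.7967·194 = 154.6 mol/h and L = F − V = 39.4 mol/h.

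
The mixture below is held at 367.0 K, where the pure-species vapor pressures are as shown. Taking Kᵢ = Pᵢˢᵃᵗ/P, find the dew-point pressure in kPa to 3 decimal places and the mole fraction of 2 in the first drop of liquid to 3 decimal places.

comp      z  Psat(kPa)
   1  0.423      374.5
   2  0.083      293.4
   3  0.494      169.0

At the dew point ψ → 1, so Σzᵢ/Kᵢ = 1 with Kᵢ = Pᵢˢᵃᵗ/P ⇒ 1/P = Σzᵢ/Pᵢˢᵃᵗ.
1/P = 0.423/374.5 + 0.083/293.4 + 0.494/169.0 = 0.004335 ⇒ P = 230.655 kPa
xᵢ = zᵢP/Pᵢˢᵃᵗ ⇒ x_2 = 0.083·230.655/293.4 = 0.065

Pdew = 230.655 kPa, x_2 = 0.065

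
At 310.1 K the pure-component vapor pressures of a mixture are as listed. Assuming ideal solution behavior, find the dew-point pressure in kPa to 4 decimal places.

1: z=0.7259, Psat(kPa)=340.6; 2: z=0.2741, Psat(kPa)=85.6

Pdew = 187.4997 kPa

At the dew point ψ → 1, so Σzᵢ/Kᵢ = 1 with Kᵢ = Pᵢˢᵃᵗ/P ⇒ 1/P = Σzᵢ/Pᵢˢᵃᵗ.
1/P = 0.7259/340.6 + 0.2741/85.6 = 0.0053333 ⇒ P = 187.4997 kPa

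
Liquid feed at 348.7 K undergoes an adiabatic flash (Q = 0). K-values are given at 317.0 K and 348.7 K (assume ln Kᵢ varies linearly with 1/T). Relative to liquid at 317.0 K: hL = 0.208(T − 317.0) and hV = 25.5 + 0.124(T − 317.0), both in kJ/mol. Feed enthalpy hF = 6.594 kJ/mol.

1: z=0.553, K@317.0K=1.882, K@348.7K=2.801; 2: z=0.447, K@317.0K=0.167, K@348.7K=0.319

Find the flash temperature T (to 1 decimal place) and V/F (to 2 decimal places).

T = 321.2 K, V/F = 0.23

Adiabatic flash: solve Rachford–Rice at each trial T, then check hF = ψ·hV(T) + (1−ψ)·hL(T).
  T = 317.0 K: K = (1.882, 0.167), RR gives ψ = 0.157, H_out = 4.005 kJ/mol
  T = 348.7 K: K = (2.801, 0.319), RR gives ψ = 0.564, H_out = 19.470 kJ/mol
  T = 332.9 K: K = (2.319, 0.235), RR gives ψ = 0.384, H_out = 12.579 kJ/mol
  T = 324.9 K: K = (2.093, 0.199), RR gives ψ = 0.281, H_out = 8.625 kJ/mol
  T = 320.9 K: K = (1.985, 0.182), RR gives ψ = 0.222, H_out = 6.404 kJ/mol
  T = 322.9 K: K = (2.039, 0.190), RR gives ψ = 0.252, H_out = 7.541 kJ/mol
Linear interpolation between T = 320.9 (H_out = 6.404) and T = 322.9 (H_out = 7.541) on hF = 6.594 gives T ≈ 321.2 K, at which ψ = 0.23.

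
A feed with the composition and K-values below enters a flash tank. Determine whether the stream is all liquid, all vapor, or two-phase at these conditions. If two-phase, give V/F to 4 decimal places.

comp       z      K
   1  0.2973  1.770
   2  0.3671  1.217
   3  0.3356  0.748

ΣzᵢKᵢ = 1.2240; Σzᵢ/Kᵢ = 0.9183.
Since Σzᵢ/Kᵢ < 1 the mixture is above its dew point — single vapor phase.

all vapor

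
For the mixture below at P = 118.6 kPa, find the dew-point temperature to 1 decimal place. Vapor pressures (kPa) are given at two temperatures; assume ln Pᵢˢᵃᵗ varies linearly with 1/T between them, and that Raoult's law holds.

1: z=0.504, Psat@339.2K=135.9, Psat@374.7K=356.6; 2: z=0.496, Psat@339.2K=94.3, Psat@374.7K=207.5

Dew-point temperature: Σzᵢ·P/Pᵢˢᵃᵗ(T) = 1. Interpolate ln Pᵢˢᵃᵗ = aᵢ + bᵢ/T.
  T = 339.2 K: ΣzᵢP/Pᵢˢᵃᵗ = 1.0637
  T = 374.7 K: ΣzᵢP/Pᵢˢᵃᵗ = 0.4511
  T = 356.9 K: ΣzᵢP/Pᵢˢᵃᵗ = 0.6783
  T = 348.0 K: ΣzᵢP/Pᵢˢᵃᵗ = 0.8454
  T = 343.6 K: ΣzᵢP/Pᵢˢᵃᵗ = 0.9468
  T = 341.4 K: ΣzᵢP/Pᵢˢᵃᵗ = 1.0031
Interpolating between 341.4 K and 343.6 K gives T ≈ 341.5 K.

T = 341.5 K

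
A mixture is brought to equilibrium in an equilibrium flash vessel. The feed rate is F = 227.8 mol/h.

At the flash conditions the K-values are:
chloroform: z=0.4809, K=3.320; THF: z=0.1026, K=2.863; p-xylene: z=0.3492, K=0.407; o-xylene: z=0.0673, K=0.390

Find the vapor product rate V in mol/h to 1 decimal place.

V = 180.6 mol/h

Rachford–Rice: g(V/F) = Σ zᵢ(Kᵢ−1)/(1+V/F(Kᵢ−1)) = 0.
g(0) = ΣzᵢKᵢ − 1 = 1.0587 and g(1) = 1 − Σzᵢ/Kᵢ = -0.2112, so a root lies in (0, 1).
Newton iteration, V/F⁰ = 0.5:
  V/F = 0.5000: g = 0.26206, g' = -0.9502 → V/F = 0.7758
  V/F = 0.7758: g = 0.01520, g' = -0.9012 → V/F = 0.7927
  V/F = 0.7927: g = -0.00007, g' = -0.9103 → V/F = 0.7926
Converged at V/F = 0.7926.
Then V = V/F·F = 0.7926·227.8 = 180.6 mol/h and L = F − V = 47.2 mol/h.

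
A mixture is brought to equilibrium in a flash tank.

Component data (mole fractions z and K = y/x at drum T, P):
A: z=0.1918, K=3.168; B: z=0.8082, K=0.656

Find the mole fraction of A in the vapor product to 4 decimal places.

y_A = 0.4338

Rachford–Rice: g(ψ) = Σ zᵢ(Kᵢ−1)/(1+ψ(Kᵢ−1)) = 0.
g(0) = ΣzᵢKᵢ − 1 = 0.1378 and g(1) = 1 − Σzᵢ/Kᵢ = -0.2926, so a root lies in (0, 1).
Binary case is linear: z₁(K₁−1)(1+ψ(K₂−1)) + z₂(K₂−1)(1+ψ(K₁−1)) = 0
⇒ ψ = [z₁(K₁−1)+z₂(K₂−1)] / [−(K₁−1)(K₂−1)] = 0.13780/0.74579 = 0.1848
Compositions from xᵢ = zᵢ/(1+ψ(Kᵢ−1)), yᵢ = Kᵢxᵢ:
  A: x = 0.1369, y = 0.4338
  B: x = 0.8631, y = 0.5662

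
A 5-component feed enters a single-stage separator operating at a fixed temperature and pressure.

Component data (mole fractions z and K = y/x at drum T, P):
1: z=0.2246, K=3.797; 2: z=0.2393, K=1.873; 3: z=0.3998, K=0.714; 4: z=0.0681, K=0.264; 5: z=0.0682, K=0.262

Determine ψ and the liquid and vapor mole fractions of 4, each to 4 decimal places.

ψ = 0.6867, x_4 = 0.1377, y_4 = 0.0364

Let ψ = V/F and solve Σ zᵢ(Kᵢ−1)/(1+ψ(Kᵢ−1)) = 0.
Check two-phase: ΣzᵢKᵢ = 1.6223 > 1 and Σzᵢ/Kᵢ = 1.2651 > 1, so g(0) = 0.6223 > 0 and g(1) = -0.2651 < 0.
Iterate (Newton) starting at ψ = 0.5:
  ψ = 0.5000: g = 0.11485, g' = -0.6240 → ψ = 0.6841
  ψ = 0.6841: g = 0.00169, g' = -0.6302 → ψ = 0.6867
Converged at ψ = 0.6867.
Compositions from xᵢ = zᵢ/(1+ψ(Kᵢ−1)), yᵢ = Kᵢxᵢ:
  1: x = 0.0769, y = 0.2920
  2: x = 0.1496, y = 0.2802
  3: x = 0.4975, y = 0.3552
  4: x = 0.1377, y = 0.0364
  5: x = 0.1383, y = 0.0362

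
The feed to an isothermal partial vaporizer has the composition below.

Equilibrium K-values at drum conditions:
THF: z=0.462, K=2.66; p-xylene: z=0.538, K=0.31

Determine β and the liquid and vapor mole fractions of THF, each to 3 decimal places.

Rachford–Rice: g(β) = Σ zᵢ(Kᵢ−1)/(1+β(Kᵢ−1)) = 0.
g(0) = ΣzᵢKᵢ − 1 = 0.396 and g(1) = 1 − Σzᵢ/Kᵢ = -0.909, so a root lies in (0, 1).
Binary case is linear: z₁(K₁−1)(1+β(K₂−1)) + z₂(K₂−1)(1+β(K₁−1)) = 0
⇒ β = [z₁(K₁−1)+z₂(K₂−1)] / [−(K₁−1)(K₂−1)] = 0.3957/1.1454 = 0.345
Compositions from xᵢ = zᵢ/(1+β(Kᵢ−1)), yᵢ = Kᵢxᵢ:
  THF: x = 0.294, y = 0.781
  p-xylene: x = 0.706, y = 0.219

β = 0.345, x_THF = 0.294, y_THF = 0.781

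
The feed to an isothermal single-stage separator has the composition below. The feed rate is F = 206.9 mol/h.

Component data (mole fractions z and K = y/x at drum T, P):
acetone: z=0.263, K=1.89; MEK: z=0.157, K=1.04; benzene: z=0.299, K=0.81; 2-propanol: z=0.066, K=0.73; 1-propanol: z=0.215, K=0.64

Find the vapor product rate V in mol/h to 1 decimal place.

V = 91.3 mol/h

Rachford–Rice: g(ψ) = Σ zᵢ(Kᵢ−1)/(1+ψ(Kᵢ−1)) = 0.
Feasibility: ΣzᵢKᵢ = 1.088, Σzᵢ/Kᵢ = 1.086 — both > 1, two phases present.
Newton iteration, ψ⁰ = 0.5:
  ψ = 0.500: g = -0.0096, g' = -0.161 → ψ = 0.440
  ψ = 0.440: g = 0.0001, g' = -0.166 → ψ = 0.441
Converged at ψ = 0.441.
Then V = ψ·F = 0.4411·206.9 = 91.3 mol/h and L = F − V = 115.6 mol/h.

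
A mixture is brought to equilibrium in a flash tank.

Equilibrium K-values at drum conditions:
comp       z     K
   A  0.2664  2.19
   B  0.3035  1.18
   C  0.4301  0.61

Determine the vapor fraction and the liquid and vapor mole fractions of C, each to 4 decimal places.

ψ = 0.6621, x_C = 0.5798, y_C = 0.3537

Let ψ = V/F and solve Σ zᵢ(Kᵢ−1)/(1+ψ(Kᵢ−1)) = 0.
Feasibility: ΣzᵢKᵢ = 1.2039, Σzᵢ/Kᵢ = 1.0839 — both > 1, two phases present.
Iterate (Newton) starting at ψ = 0.5:
  ψ = 0.5000: g = 0.04050, g' = -0.2575 → ψ = 0.6573
  ψ = 0.6573: g = 0.00117, g' = -0.2449 → ψ = 0.6621
Converged at ψ = 0.6621.
Compositions from xᵢ = zᵢ/(1+ψ(Kᵢ−1)), yᵢ = Kᵢxᵢ:
  A: x = 0.1490, y = 0.3263
  B: x = 0.2712, y = 0.3200
  C: x = 0.5798, y = 0.3537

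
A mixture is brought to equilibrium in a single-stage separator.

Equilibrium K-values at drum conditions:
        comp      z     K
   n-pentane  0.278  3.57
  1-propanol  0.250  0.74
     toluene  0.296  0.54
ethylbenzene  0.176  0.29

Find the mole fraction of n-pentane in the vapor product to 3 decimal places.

Rachford–Rice: g(V/F) = Σ zᵢ(Kᵢ−1)/(1+V/F(Kᵢ−1)) = 0.
Feasibility: ΣzᵢKᵢ = 1.388, Σzᵢ/Kᵢ = 1.571 — both > 1, two phases present.
Newton–Raphson from V/F = 0.59:
  V/F = 0.590: g = -0.1948, g' = -0.694 → V/F = 0.309
  V/F = 0.309: g = 0.0083, g' = -0.821 → V/F = 0.320
Converged at V/F = 0.320.
Compositions from xᵢ = zᵢ/(1+V/F(Kᵢ−1)), yᵢ = Kᵢxᵢ:
  n-pentane: x = 0.153, y = 0.545
  1-propanol: x = 0.273, y = 0.202
  toluene: x = 0.347, y = 0.187
  ethylbenzene: x = 0.228, y = 0.066

y_n-pentane = 0.545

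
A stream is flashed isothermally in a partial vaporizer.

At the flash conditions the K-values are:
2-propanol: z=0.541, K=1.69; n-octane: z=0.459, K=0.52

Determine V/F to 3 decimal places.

V/F = 0.462

Rachford–Rice: g(V/F) = Σ zᵢ(Kᵢ−1)/(1+V/F(Kᵢ−1)) = 0.
g(0) = ΣzᵢKᵢ − 1 = 0.153 and g(1) = 1 − Σzᵢ/Kᵢ = -0.203, so a root lies in (0, 1).
Binary case is linear: z₁(K₁−1)(1+V/F(K₂−1)) + z₂(K₂−1)(1+V/F(K₁−1)) = 0
⇒ V/F = [z₁(K₁−1)+z₂(K₂−1)] / [−(K₁−1)(K₂−1)] = 0.1530/0.3312 = 0.462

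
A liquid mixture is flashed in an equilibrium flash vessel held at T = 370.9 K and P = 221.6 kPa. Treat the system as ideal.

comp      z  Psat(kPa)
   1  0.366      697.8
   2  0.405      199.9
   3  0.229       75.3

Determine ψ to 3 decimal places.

Raoult's law: Kᵢ = Pᵢˢᵃᵗ/P = Pᵢˢᵃᵗ/221.6.
  K_1 = 697.8/221.6 = 3.14892, K_2 = 199.9/221.6 = 0.90208, K_3 = 75.3/221.6 = 0.33980
Rachford–Rice: g(ψ) = Σ zᵢ(Kᵢ−1)/(1+ψ(Kᵢ−1)) = 0.
Feasibility: ΣzᵢKᵢ = 1.596, Σzᵢ/Kᵢ = 1.239 — both > 1, two phases present.
Iterate (Newton) starting at ψ = 0.62:
  ψ = 0.620: g = 0.0390, g' = -0.601 → ψ = 0.685
  ψ = 0.685: g = -0.0003, g' = -0.614 → ψ = 0.684
Converged at ψ = 0.684.

ψ = 0.684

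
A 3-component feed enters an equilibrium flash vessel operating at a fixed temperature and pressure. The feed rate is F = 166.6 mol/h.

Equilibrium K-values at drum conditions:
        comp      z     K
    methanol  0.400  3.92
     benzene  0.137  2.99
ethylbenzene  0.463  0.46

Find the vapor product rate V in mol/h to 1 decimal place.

V = 136.4 mol/h

Material balance + equilibrium reduce to Σ zᵢ(Kᵢ−1)/(1+β(Kᵢ−1)) = 0.
Feasibility: ΣzᵢKᵢ = 2.191, Σzᵢ/Kᵢ = 1.154 — both > 1, two phases present.
Newton iteration, β⁰ = 0.5:
  β = 0.500: g = 0.2690, g' = -0.953 → β = 0.782
  β = 0.782: g = 0.0295, g' = -0.804 → β = 0.819
Converged at β = 0.819.
Then V = β·F = 0.8187·166.6 = 136.4 mol/h and L = F − V = 30.2 mol/h.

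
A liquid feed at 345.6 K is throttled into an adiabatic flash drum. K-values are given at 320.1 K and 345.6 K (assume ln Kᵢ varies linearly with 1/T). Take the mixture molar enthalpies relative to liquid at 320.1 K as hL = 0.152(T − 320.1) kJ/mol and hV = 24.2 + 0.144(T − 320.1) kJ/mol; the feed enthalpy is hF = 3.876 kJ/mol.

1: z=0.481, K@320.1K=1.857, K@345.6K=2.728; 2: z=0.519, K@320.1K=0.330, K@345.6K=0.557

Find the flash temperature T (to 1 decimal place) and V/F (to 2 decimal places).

T = 321.5 K, V/F = 0.15

Adiabatic flash: solve Rachford–Rice at each trial T, then check hF = ψ·hV(T) + (1−ψ)·hL(T).
  T = 320.1 K: K = (1.857, 0.330), RR gives ψ = 0.112, H_out = 2.718 kJ/mol
  T = 345.6 K: K = (2.728, 0.557), RR gives ψ = 0.785, H_out = 22.723 kJ/mol
  T = 332.9 K: K = (2.269, 0.433), RR gives ψ = 0.440, H_out = 12.551 kJ/mol
  T = 326.5 K: K = (2.057, 0.379), RR gives ψ = 0.284, H_out = 7.825 kJ/mol
  T = 323.3 K: K = (1.955, 0.354), RR gives ψ = 0.201, H_out = 5.353 kJ/mol
  T = 321.7 K: K = (1.906, 0.342), RR gives ψ = 0.158, H_out = 4.061 kJ/mol
Linear interpolation between T = 320.1 (H_out = 2.718) and T = 321.7 (H_out = 4.061) on hF = 3.876 gives T ≈ 321.5 K, at which ψ = 0.15.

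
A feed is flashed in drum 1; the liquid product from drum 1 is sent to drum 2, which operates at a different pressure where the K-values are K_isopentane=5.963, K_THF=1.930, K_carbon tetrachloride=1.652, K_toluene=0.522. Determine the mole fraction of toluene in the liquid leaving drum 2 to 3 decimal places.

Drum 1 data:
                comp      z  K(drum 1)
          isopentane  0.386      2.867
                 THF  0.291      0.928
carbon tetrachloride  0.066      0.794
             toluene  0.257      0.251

Drum 1:
Material balance + equilibrium reduce to Σ zᵢ(Kᵢ−1)/(1+ψ₁(Kᵢ−1)) = 0.
Check two-phase: ΣzᵢKᵢ = 1.494 > 1 and Σzᵢ/Kᵢ = 1.555 > 1, so g(0) = 0.494 > 0 and g(1) = -0.555 < 0.
Newton–Raphson from ψ₁ = 0.34:
  ψ₁ = 0.340: g = 0.1465, g' = -0.768 → ψ₁ = 0.531
  ψ₁ = 0.531: g = 0.0054, g' = -0.742 → ψ₁ = 0.538
Converged at ψ₁ = 0.538.
Drum-1 compositions:
  isopentane: x = 0.193, y = 0.552
  THF: x = 0.303, y = 0.281
  carbon tetrachloride: x = 0.074, y = 0.059
  toluene: x = 0.430, y = 0.108
Drum-2 feed = drum-1 liquid: z₂ = (0.1926, 0.3027, 0.0742, 0.4305).
Drum 2:
Rachford–Rice: g(ψ₂) = Σ zᵢ(Kᵢ−1)/(1+ψ₂(Kᵢ−1)) = 0.
g(0) = ΣzᵢKᵢ − 1 = 1.080 and g(1) = 1 − Σzᵢ/Kᵢ = -0.059, so a root lies in (0, 1).
Iterate (Newton) starting at ψ₂ = 0.5:
  ψ₂ = 0.500: g = 0.2328, g' = -0.701 → ψ₂ = 0.832
  ψ₂ = 0.832: g = 0.0348, g' = -0.548 → ψ₂ = 0.895
Converged at ψ₂ = 0.895.
  isopentane: x = 0.035, y = 0.211
  THF: x = 0.165, y = 0.319
  carbon tetrachloride: x = 0.047, y = 0.077
  toluene: x = 0.753, y = 0.393

x_toluene (drum 2) = 0.753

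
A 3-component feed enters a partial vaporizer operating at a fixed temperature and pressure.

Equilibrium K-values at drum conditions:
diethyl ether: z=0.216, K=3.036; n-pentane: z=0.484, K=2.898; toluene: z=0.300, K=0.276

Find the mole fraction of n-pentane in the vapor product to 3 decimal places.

y_n-pentane = 0.552

Rachford–Rice: g(V/F) = Σ zᵢ(Kᵢ−1)/(1+V/F(Kᵢ−1)) = 0.
Feasibility: ΣzᵢKᵢ = 2.141, Σzᵢ/Kᵢ = 1.325 — both > 1, two phases present.
Newton iteration, V/F⁰ = 0.5:
  V/F = 0.500: g = 0.3488, g' = -1.065 → V/F = 0.827
  V/F = 0.827: g = -0.0206, g' = -1.366 → V/F = 0.812
Converged at V/F = 0.812.
Compositions from xᵢ = zᵢ/(1+V/F(Kᵢ−1)), yᵢ = Kᵢxᵢ:
  diethyl ether: x = 0.081, y = 0.247
  n-pentane: x = 0.190, y = 0.552
  toluene: x = 0.728, y = 0.201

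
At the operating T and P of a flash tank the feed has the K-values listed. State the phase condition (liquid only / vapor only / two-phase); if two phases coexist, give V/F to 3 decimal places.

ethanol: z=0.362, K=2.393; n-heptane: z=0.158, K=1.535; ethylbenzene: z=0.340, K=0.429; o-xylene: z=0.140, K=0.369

two-phase, V/F = 0.439

ΣzᵢKᵢ = 1.306; Σzᵢ/Kᵢ = 1.426.
Both exceed 1, so a two-phase solution exists.
Let ψ = V/F and solve Σ zᵢ(Kᵢ−1)/(1+ψ(Kᵢ−1)) = 0.
Iterate (Newton) starting at ψ = 0.32:
  ψ = 0.320: g = 0.0727, g' = -0.623 → ψ = 0.437
  ψ = 0.437: g = 0.0014, g' = -0.604 → ψ = 0.439
Converged at ψ = 0.439.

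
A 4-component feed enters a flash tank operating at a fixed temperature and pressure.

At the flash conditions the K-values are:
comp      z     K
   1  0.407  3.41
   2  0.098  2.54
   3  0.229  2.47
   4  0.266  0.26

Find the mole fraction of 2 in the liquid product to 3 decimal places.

x_2 = 0.042

Iterate (Newton) starting at β = 0.5:
  β = 0.500: g = 0.4117, g' = -1.092 → β = 0.877
  β = 0.877: g = -0.0346, g' = -1.563 → β = 0.855
  β = 0.855: g = -0.0010, g' = -1.472 → β = 0.854
Converged at β = 0.854.
Compositions from xᵢ = zᵢ/(1+β(Kᵢ−1)), yᵢ = Kᵢxᵢ:
  1: x = 0.133, y = 0.454
  2: x = 0.042, y = 0.108
  3: x = 0.102, y = 0.251
  4: x = 0.723, y = 0.188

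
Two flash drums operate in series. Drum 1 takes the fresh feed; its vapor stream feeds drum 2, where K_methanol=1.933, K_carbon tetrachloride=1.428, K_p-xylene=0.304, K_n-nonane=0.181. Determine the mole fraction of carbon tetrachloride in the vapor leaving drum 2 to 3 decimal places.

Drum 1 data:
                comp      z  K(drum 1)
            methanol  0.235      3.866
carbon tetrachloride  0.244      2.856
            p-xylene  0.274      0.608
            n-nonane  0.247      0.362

Drum 1:
Newton–Raphson from ψ₁ = 0.5:
  ψ₁ = 0.500: g = 0.1467, g' = -0.834 → ψ₁ = 0.676
  ψ₁ = 0.676: g = 0.0070, g' = -0.778 → ψ₁ = 0.685
Converged at ψ₁ = 0.685.
Drum-1 compositions:
  methanol: x = 0.079, y = 0.307
  carbon tetrachloride: x = 0.107, y = 0.307
  p-xylene: x = 0.375, y = 0.228
  n-nonane: x = 0.439, y = 0.159
Drum-2 feed = drum-1 vapor: z₂ = (0.3066, 0.3068, 0.2277, 0.1588).
Drum 2:
Rachford–Rice: g(ψ₂) = Σ zᵢ(Kᵢ−1)/(1+ψ₂(Kᵢ−1)) = 0.
g(0) = ΣzᵢKᵢ − 1 = 0.129 and g(1) = 1 − Σzᵢ/Kᵢ = -1.000, so a root lies in (0, 1).
Iterate (Newton) starting at ψ₂ = 0.5:
  ψ₂ = 0.500: g = -0.1601, g' = -0.727 → ψ₂ = 0.280
  ψ₂ = 0.280: g = -0.0214, g' = -0.562 → ψ₂ = 0.242
  ψ₂ = 0.242: g = -0.0003, g' = -0.549 → ψ₂ = 0.241
Converged at ψ₂ = 0.241.
  methanol: x = 0.250, y = 0.484
  carbon tetrachloride: x = 0.278, y = 0.397
  p-xylene: x = 0.274, y = 0.083
  n-nonane: x = 0.198, y = 0.036

y_carbon tetrachloride (drum 2) = 0.397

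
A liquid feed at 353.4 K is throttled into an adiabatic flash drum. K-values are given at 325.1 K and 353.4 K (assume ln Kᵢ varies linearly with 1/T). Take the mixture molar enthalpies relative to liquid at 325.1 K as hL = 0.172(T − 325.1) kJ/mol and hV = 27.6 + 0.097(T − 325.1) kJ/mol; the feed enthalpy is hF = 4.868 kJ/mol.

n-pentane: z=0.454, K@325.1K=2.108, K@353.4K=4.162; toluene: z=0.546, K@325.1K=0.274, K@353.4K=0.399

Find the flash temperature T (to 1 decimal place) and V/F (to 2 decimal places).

Adiabatic flash: solve Rachford–Rice at each trial T, then check hF = ψ·hV(T) + (1−ψ)·hL(T).
  T = 325.1 K: K = (2.108, 0.274), RR gives ψ = 0.133, H_out = 3.659 kJ/mol
  T = 353.4 K: K = (4.162, 0.399), RR gives ψ = 0.583, H_out = 19.714 kJ/mol
  T = 339.2 K: K = (3.001, 0.333), RR gives ψ = 0.408, H_out = 13.249 kJ/mol
  T = 332.1 K: K = (2.521, 0.302), RR gives ψ = 0.292, H_out = 9.110 kJ/mol
  T = 328.6 K: K = (2.308, 0.288), RR gives ψ = 0.220, H_out = 6.620 kJ/mol
  T = 326.9 K: K = (2.209, 0.281), RR gives ψ = 0.180, H_out = 5.252 kJ/mol
  T = 326.0 K: K = (2.158, 0.278), RR gives ψ = 0.157, H_out = 4.476 kJ/mol
  T = 326.4 K: K = (2.181, 0.279), RR gives ψ = 0.167, H_out = 4.826 kJ/mol
Linear interpolation between T = 326.4 (H_out = 4.826) and T = 326.9 (H_out = 5.252) on hF = 4.868 gives T ≈ 326.4 K, at which ψ = 0.17.

T = 326.4 K, V/F = 0.17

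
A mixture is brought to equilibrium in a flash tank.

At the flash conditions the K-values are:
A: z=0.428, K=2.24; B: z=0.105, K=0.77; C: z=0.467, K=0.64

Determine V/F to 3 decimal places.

V/F = 0.802

Material balance + equilibrium reduce to Σ zᵢ(Kᵢ−1)/(1+V/F(Kᵢ−1)) = 0.
Feasibility: ΣzᵢKᵢ = 1.338, Σzᵢ/Kᵢ = 1.057 — both > 1, two phases present.
Iterate (Newton) starting at V/F = 0.5:
  V/F = 0.500: g = 0.0953, g' = -0.348 → V/F = 0.774
  V/F = 0.774: g = 0.0084, g' = -0.296 → V/F = 0.802
Converged at V/F = 0.802.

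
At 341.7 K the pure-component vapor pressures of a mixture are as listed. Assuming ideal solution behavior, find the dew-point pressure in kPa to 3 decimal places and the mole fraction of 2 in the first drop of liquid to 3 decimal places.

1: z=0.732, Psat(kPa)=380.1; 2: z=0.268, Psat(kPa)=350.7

Pdew = 371.748 kPa, x_2 = 0.284

At the dew point ψ → 1, so Σzᵢ/Kᵢ = 1 with Kᵢ = Pᵢˢᵃᵗ/P ⇒ 1/P = Σzᵢ/Pᵢˢᵃᵗ.
1/P = 0.732/380.1 + 0.268/350.7 = 0.002690 ⇒ P = 371.748 kPa
xᵢ = zᵢP/Pᵢˢᵃᵗ ⇒ x_2 = 0.268·371.748/350.7 = 0.284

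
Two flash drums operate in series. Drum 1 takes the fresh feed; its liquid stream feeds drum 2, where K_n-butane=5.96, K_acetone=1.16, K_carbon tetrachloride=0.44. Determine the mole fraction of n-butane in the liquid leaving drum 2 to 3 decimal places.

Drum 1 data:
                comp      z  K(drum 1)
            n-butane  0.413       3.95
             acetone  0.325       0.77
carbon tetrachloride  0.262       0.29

Drum 1:
Newton–Raphson from ψ₁ = 0.31:
  ψ₁ = 0.310: g = 0.3174, g' = -1.218 → ψ₁ = 0.571
  ψ₁ = 0.571: g = 0.0553, g' = -0.895 → ψ₁ = 0.632
Converged at ψ₁ = 0.632.
Drum-1 compositions:
  n-butane: x = 0.144, y = 0.569
  acetone: x = 0.380, y = 0.293
  carbon tetrachloride: x = 0.476, y = 0.138
Drum-2 feed = drum-1 liquid: z₂ = (0.1441, 0.3803, 0.4756).
Drum 2:
Newton iteration, ψ₂⁰ = 0.36:
  ψ₂ = 0.360: g = -0.0194, g' = -0.700 → ψ₂ = 0.332
  ψ₂ = 0.332: g = 0.0005, g' = -0.740 → ψ₂ = 0.333
Converged at ψ₂ = 0.333.
  n-butane: x = 0.054, y = 0.324
  acetone: x = 0.361, y = 0.419
  carbon tetrachloride: x = 0.585, y = 0.257

x_n-butane (drum 2) = 0.054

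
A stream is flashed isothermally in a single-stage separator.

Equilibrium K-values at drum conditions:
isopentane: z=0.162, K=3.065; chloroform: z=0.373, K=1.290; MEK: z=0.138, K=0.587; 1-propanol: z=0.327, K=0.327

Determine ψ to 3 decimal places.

ψ = 0.238

Newton iteration, ψ⁰ = 0.5:
  ψ = 0.500: g = -0.1444, g' = -0.565 → ψ = 0.244
  ψ = 0.244: g = -0.0034, g' = -0.574 → ψ = 0.238
Converged at ψ = 0.238.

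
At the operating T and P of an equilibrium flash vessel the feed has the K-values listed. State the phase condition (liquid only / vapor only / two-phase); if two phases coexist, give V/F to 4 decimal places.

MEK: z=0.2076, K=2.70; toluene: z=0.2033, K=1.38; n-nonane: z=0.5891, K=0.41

ΣzᵢKᵢ = 1.0826; Σzᵢ/Kᵢ = 1.6610.
Both exceed 1, so a two-phase solution exists.
Material balance + equilibrium reduce to Σ zᵢ(Kᵢ−1)/(1+ψ(Kᵢ−1)) = 0.
Iterate (Newton) starting at ψ = 0.5:
  ψ = 0.5000: g = -0.23732, g' = -0.6086 → ψ = 0.1101
  ψ = 0.1101: g = -0.00026, g' = -0.6873 → ψ = 0.1097
Converged at ψ = 0.1097.

two-phase, V/F = 0.1097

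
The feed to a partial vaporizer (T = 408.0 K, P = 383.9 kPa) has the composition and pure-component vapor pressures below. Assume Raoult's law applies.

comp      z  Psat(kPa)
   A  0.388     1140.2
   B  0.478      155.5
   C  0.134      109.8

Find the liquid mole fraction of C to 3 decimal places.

Raoult's law: Kᵢ = Pᵢˢᵃᵗ/P = Pᵢˢᵃᵗ/383.9.
  K_A = 1140.2/383.9 = 2.97004, K_B = 155.5/383.9 = 0.40505, K_C = 109.8/383.9 = 0.28601
Rachford–Rice: g(V/F) = Σ zᵢ(Kᵢ−1)/(1+V/F(Kᵢ−1)) = 0.
Check two-phase: ΣzᵢKᵢ = 1.384 > 1 and Σzᵢ/Kᵢ = 1.779 > 1, so g(0) = 0.384 > 0 and g(1) = -0.779 < 0.
Iterate (Newton) starting at V/F = 0.36:
  V/F = 0.360: g = -0.0435, g' = -0.913 → V/F = 0.312
  V/F = 0.312: g = 0.0007, g' = -0.945 → V/F = 0.313
Converged at V/F = 0.313.
Compositions from xᵢ = zᵢ/(1+V/F(Kᵢ−1)), yᵢ = Kᵢxᵢ:
  A: x = 0.240, y = 0.713
  B: x = 0.587, y = 0.238
  C: x = 0.173, y = 0.049

x_C = 0.173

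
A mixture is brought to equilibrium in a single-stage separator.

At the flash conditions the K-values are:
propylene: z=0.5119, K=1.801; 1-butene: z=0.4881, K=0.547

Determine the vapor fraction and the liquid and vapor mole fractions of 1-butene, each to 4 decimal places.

Rachford–Rice: g(ψ) = Σ zᵢ(Kᵢ−1)/(1+ψ(Kᵢ−1)) = 0.
g(0) = ΣzᵢKᵢ − 1 = 0.1889 and g(1) = 1 − Σzᵢ/Kᵢ = -0.1766, so a root lies in (0, 1).
Binary case is linear: z₁(K₁−1)(1+ψ(K₂−1)) + z₂(K₂−1)(1+ψ(K₁−1)) = 0
⇒ ψ = [z₁(K₁−1)+z₂(K₂−1)] / [−(K₁−1)(K₂−1)] = 0.18892/0.36285 = 0.5207
Compositions from xᵢ = zᵢ/(1+ψ(Kᵢ−1)), yᵢ = Kᵢxᵢ:
  propylene: x = 0.3612, y = 0.6506
  1-butene: x = 0.6388, y = 0.3494

ψ = 0.5207, x_1-butene = 0.6388, y_1-butene = 0.3494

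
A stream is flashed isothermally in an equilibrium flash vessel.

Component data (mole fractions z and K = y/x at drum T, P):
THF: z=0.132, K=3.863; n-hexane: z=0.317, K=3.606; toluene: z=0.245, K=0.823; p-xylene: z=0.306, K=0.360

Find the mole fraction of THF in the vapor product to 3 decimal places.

Material balance + equilibrium reduce to Σ zᵢ(Kᵢ−1)/(1+ψ(Kᵢ−1)) = 0.
g(0) = ΣzᵢKᵢ − 1 = 0.965 and g(1) = 1 − Σzᵢ/Kᵢ = -0.270, so a root lies in (0, 1).
Newton–Raphson from ψ = 0.5:
  ψ = 0.500: g = 0.1786, g' = -0.869 → ψ = 0.705
  ψ = 0.705: g = 0.0096, g' = -0.812 → ψ = 0.717
Converged at ψ = 0.717.
Compositions from xᵢ = zᵢ/(1+ψ(Kᵢ−1)), yᵢ = Kᵢxᵢ:
  THF: x = 0.043, y = 0.167
  n-hexane: x = 0.110, y = 0.398
  toluene: x = 0.281, y = 0.231
  p-xylene: x = 0.566, y = 0.204

y_THF = 0.167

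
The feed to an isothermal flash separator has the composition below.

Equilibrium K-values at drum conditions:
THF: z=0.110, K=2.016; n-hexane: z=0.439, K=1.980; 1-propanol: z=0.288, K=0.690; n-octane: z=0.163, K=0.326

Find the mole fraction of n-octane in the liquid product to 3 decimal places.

x_n-octane = 0.307

Material balance + equilibrium reduce to Σ zᵢ(Kᵢ−1)/(1+β(Kᵢ−1)) = 0.
Feasibility: ΣzᵢKᵢ = 1.343, Σzᵢ/Kᵢ = 1.194 — both > 1, two phases present.
Newton iteration, β⁰ = 0.5:
  β = 0.500: g = 0.0915, g' = -0.447 → β = 0.705
  β = 0.705: g = -0.0039, g' = -0.500 → β = 0.697
Converged at β = 0.697.
Compositions from xᵢ = zᵢ/(1+β(Kᵢ−1)), yᵢ = Kᵢxᵢ:
  THF: x = 0.064, y = 0.130
  n-hexane: x = 0.261, y = 0.516
  1-propanol: x = 0.367, y = 0.253
  n-octane: x = 0.307, y = 0.100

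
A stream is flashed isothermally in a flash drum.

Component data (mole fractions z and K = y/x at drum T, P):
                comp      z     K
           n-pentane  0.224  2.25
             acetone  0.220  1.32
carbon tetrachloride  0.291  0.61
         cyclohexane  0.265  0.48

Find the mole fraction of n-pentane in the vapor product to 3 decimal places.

y_n-pentane = 0.390

Material balance + equilibrium reduce to Σ zᵢ(Kᵢ−1)/(1+β(Kᵢ−1)) = 0.
g(0) = ΣzᵢKᵢ − 1 = 0.099 and g(1) = 1 − Σzᵢ/Kᵢ = -0.295, so a root lies in (0, 1).
Newton–Raphson from β = 0.5:
  β = 0.500: g = -0.0942, g' = -0.348 → β = 0.230
  β = 0.230: g = 0.0020, g' = -0.377 → β = 0.235
Converged at β = 0.235.
Compositions from xᵢ = zᵢ/(1+β(Kᵢ−1)), yᵢ = Kᵢxᵢ:
  n-pentane: x = 0.173, y = 0.390
  acetone: x = 0.205, y = 0.270
  carbon tetrachloride: x = 0.320, y = 0.195
  cyclohexane: x = 0.302, y = 0.145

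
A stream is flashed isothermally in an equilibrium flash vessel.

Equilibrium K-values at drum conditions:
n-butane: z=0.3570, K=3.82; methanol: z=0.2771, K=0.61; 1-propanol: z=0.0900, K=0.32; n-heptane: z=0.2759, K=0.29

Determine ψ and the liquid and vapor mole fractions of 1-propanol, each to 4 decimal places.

ψ = 0.3879, x_1-propanol = 0.1222, y_1-propanol = 0.0391

Rachford–Rice: g(ψ) = Σ zᵢ(Kᵢ−1)/(1+ψ(Kᵢ−1)) = 0.
Feasibility: ΣzᵢKᵢ = 1.6416, Σzᵢ/Kᵢ = 1.7803 — both > 1, two phases present.
Newton–Raphson from ψ = 0.65:
  ψ = 0.6500: g = -0.26285, g' = -1.0426 → ψ = 0.3979
  ψ = 0.3979: g = -0.01043, g' = -1.0379 → ψ = 0.3879
Converged at ψ = 0.3879.
Compositions from xᵢ = zᵢ/(1+ψ(Kᵢ−1)), yᵢ = Kᵢxᵢ:
  n-butane: x = 0.1705, y = 0.6513
  methanol: x = 0.3265, y = 0.1992
  1-propanol: x = 0.1222, y = 0.0391
  n-heptane: x = 0.3808, y = 0.1104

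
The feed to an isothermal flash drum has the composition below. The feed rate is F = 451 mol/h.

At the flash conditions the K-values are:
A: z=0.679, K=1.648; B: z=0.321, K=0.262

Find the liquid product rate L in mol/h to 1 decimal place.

Iterate (Newton) starting at ψ = 0.5:
  ψ = 0.500: g = -0.0431, g' = -0.602 → ψ = 0.428
  ψ = 0.428: g = -0.0020, g' = -0.549 → ψ = 0.425
Converged at ψ = 0.425.
Then V = ψ·F = 0.4247·451 = 191.5 mol/h and L = F − V = 259.5 mol/h.

L = 259.5 mol/h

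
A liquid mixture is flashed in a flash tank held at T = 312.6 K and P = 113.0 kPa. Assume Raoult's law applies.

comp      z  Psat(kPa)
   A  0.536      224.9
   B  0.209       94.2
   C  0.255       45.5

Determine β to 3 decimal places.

β = 0.727

Raoult's law: Kᵢ = Pᵢˢᵃᵗ/P = Pᵢˢᵃᵗ/113.0.
  K_A = 224.9/113.0 = 1.99027, K_B = 94.2/113.0 = 0.83363, K_C = 45.5/113.0 = 0.40265
Rachford–Rice: g(β) = Σ zᵢ(Kᵢ−1)/(1+β(Kᵢ−1)) = 0.
Feasibility: ΣzᵢKᵢ = 1.344, Σzᵢ/Kᵢ = 1.153 — both > 1, two phases present.
Newton iteration, β⁰ = 0.69:
  β = 0.690: g = 0.0169, g' = -0.456 → β = 0.727
Converged at β = 0.727.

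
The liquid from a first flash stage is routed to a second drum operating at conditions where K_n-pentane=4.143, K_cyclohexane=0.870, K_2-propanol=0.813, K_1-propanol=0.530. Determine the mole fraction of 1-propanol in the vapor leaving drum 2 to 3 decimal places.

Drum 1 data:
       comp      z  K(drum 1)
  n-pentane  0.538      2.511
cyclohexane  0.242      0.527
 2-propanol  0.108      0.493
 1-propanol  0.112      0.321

y_1-propanol (drum 2) = 0.175

Drum 1:
Let ψ₁ = V/F and solve Σ zᵢ(Kᵢ−1)/(1+ψ₁(Kᵢ−1)) = 0.
g(0) = ΣzᵢKᵢ − 1 = 0.568 and g(1) = 1 − Σzᵢ/Kᵢ = -0.241, so a root lies in (0, 1).
Newton iteration, ψ₁⁰ = 0.5:
  ψ₁ = 0.500: g = 0.1247, g' = -0.660 → ψ₁ = 0.689
  ψ₁ = 0.689: g = 0.0014, g' = -0.662 → ψ₁ = 0.691
Converged at ψ₁ = 0.691.
Drum-1 compositions:
  n-pentane: x = 0.263, y = 0.661
  cyclohexane: x = 0.360, y = 0.189
  2-propanol: x = 0.166, y = 0.082
  1-propanol: x = 0.211, y = 0.068
Drum-2 feed = drum-1 liquid: z₂ = (0.2632, 0.3595, 0.1663, 0.2110).
Drum 2:
Newton iteration, ψ₂⁰ = 0.68:
  ψ₂ = 0.680: g = 0.0310, g' = -0.380 → ψ₂ = 0.762
  ψ₂ = 0.762: g = 0.0011, g' = -0.354 → ψ₂ = 0.765
Converged at ψ₂ = 0.765.
  n-pentane: x = 0.077, y = 0.320
  cyclohexane: x = 0.399, y = 0.347
  2-propanol: x = 0.194, y = 0.158
  1-propanol: x = 0.329, y = 0.175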